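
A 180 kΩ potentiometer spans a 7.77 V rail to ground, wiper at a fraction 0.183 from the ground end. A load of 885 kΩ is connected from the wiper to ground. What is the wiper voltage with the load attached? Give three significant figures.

The wiper splits the pot into (1−α)R = 147.1 kΩ above and αR = 32.94 kΩ below.
Lower section ‖ load = 31.76 kΩ.
V_wiper = 7.77 × 31.76/(147.1 + 31.76) = 1.38 V.

V ≈ 1.38 V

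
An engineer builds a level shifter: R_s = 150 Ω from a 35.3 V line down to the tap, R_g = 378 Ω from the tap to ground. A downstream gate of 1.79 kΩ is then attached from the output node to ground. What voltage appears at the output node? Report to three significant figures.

V_out ≈ 23.8 V

The load sits in parallel with R_g: R_g‖R_L = (378 × 1790) / (378 + 1790) = 312.1 Ω.
V_out = 35.3 × 312.1 / (150 + 312.1) = 35.3 × 312.1/462.1 = 23.8 V.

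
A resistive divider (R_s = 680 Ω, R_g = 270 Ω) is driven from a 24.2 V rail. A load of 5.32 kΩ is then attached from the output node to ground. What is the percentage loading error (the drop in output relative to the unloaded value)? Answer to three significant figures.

3.51 %

The divider's output (Thévenin) resistance is R_s‖R_g = 193.3 Ω.
Fractional drop under load = R_th/(R_th + R_L) = 193.3 / (193.3 + 5320) = 0.03505.
So the output falls by 3.51 %.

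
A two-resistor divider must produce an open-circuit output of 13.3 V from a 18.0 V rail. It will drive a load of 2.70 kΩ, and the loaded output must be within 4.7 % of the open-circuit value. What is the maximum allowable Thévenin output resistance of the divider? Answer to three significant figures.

Loading drop = R_th/(R_th + R_L) ≤ 0.0470, so R_th ≤ R_L · ε/(1−ε) = 2.70 kΩ × 0.0470/0.9530 = 133 Ω.
(Any R1, R2 with R2/(R1+R2) = 0.739 and R1‖R2 ≤ 133 Ω will meet the spec.)

R_th ≤ 133 Ω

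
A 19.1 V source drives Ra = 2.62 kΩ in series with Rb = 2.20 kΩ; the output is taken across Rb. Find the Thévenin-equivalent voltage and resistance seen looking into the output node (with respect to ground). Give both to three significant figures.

V_th = 8.72 V, R_th = 1.20 kΩ

V_th is the open-circuit tap voltage: 19.1 × 2.20/(2.62 + 2.20) = 8.72 V.
With the supply zeroed, Ra and Rb appear in parallel from the tap: R_th = Ra‖Rb = (2.62 × 2.20)/4.820 = 1.20 kΩ.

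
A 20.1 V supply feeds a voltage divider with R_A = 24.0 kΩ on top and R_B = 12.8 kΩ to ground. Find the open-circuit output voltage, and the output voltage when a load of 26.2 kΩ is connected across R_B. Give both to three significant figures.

Open-circuit: V = 20.1 × 12.8/(24.0 + 12.8) = 6.99 V.
With the load, R_B becomes R_B‖R_L = 8.599 kΩ, so V = 20.1 × 8.599/32.60 = 5.30 V.

Unloaded: 6.99 V; loaded: 5.30 V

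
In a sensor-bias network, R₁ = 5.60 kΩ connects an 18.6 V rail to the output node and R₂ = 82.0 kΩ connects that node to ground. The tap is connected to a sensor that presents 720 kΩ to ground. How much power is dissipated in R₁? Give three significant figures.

Total resistance from the source is R₁ + (R₂‖R_L) = 79.22 kΩ, so I = 18.6/79.22 kΩ = 0.2348 mA.
P = I²·R₁ = (0.2348 mA)² × 5.60 kΩ = 0.309 mW.

P ≈ 0.309 mW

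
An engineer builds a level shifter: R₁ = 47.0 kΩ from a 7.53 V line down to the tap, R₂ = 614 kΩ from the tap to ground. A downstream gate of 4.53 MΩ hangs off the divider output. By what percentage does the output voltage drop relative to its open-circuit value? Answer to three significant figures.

The divider's output (Thévenin) resistance is R₁‖R₂ = 43.66 kΩ.
Fractional drop under load = R_th/(R_th + R_L) = 43.66 / (43.66 + 4530) = 0.009546.
So the output falls by 0.955 %.

0.955 %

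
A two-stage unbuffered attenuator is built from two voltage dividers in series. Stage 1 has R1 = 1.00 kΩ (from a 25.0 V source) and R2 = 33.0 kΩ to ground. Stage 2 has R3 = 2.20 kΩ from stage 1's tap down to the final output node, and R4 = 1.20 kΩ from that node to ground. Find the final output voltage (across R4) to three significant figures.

V_out ≈ 6.66 V

Stage 2 presents R3+R4 = 3.400 kΩ as a load on stage 1's tap.
Stage 1's lower leg becomes R2‖(R3+R4) = 3.082 kΩ, so V_mid = 25.0 × 3.082/4.082 = 18.88 V.
Stage 2 is itself unloaded: V_out = V_mid × R4/(R3+R4) = 18.88 × 1.20/3.400 = 6.66 V.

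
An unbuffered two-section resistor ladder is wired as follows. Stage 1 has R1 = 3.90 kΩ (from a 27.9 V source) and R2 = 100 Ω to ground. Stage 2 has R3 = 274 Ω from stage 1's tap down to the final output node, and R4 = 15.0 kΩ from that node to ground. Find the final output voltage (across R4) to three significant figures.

Stage 2 presents R3+R4 = 15270 Ω as a load on stage 1's tap.
Stage 1's lower leg becomes R2‖(R3+R4) = 99.35 Ω, so V_mid = 27.9 × 99.35/3999 = 0.6931 V.
Stage 2 is itself unloaded: V_out = V_mid × R4/(R3+R4) = 0.6931 × 15000/15270 = 0.681 V.

V_out ≈ 0.681 V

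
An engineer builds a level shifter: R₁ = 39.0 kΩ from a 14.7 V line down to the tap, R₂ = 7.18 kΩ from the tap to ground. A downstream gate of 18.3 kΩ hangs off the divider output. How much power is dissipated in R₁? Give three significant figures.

P ≈ 4.32 mW

Total resistance from the source is R₁ + (R₂‖R_L) = 44.16 kΩ, so I = 14.7/44.16 kΩ = 0.3329 mA.
P = I²·R₁ = (0.3329 mA)² × 39.0 kΩ = 4.32 mW.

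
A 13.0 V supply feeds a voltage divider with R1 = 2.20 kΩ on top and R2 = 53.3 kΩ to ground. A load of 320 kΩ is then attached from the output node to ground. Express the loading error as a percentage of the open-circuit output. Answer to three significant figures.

0.656 %

The divider's output (Thévenin) resistance is R1‖R2 = 2.113 kΩ.
Fractional drop under load = R_th/(R_th + R_L) = 2.113 / (2.113 + 320) = 0.006559.
So the output falls by 0.656 %.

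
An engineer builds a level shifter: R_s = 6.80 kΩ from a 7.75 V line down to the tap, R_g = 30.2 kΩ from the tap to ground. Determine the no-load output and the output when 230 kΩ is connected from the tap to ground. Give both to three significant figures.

Open-circuit: V = 7.75 × 30.2/(6.80 + 30.2) = 6.33 V.
With the load, R_g becomes R_g‖R_L = 26.69 kΩ, so V = 7.75 × 26.69/33.49 = 6.18 V.

Unloaded: 6.33 V; loaded: 6.18 V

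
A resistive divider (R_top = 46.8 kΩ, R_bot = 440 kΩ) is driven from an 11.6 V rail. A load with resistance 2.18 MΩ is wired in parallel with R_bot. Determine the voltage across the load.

V_out ≈ 10.3 V

The load sits in parallel with R_bot: R_bot‖R_L = (440 × 2180) / (440 + 2180) = 366.1 kΩ.
V_out = 11.6 × 366.1 / (46.8 + 366.1) = 11.6 × 366.1/412.9 = 10.3 V.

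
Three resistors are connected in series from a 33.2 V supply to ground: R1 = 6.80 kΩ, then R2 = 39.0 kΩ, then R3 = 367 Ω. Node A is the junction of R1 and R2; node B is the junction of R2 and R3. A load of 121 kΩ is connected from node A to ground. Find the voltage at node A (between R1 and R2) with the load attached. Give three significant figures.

Below node A the series string R2+R3 = 39370 Ω sits in parallel with the 121000 Ω load: 29700 Ω.
V_A = 33.2 × 29700/(6800 + 29700) = 27.0 V.

V ≈ 27.0 V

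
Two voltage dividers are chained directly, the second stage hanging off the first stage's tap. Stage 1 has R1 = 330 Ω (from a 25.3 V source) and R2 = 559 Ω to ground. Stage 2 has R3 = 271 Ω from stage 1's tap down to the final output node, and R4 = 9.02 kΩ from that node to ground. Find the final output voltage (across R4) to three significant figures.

V_out ≈ 15.1 V

Stage 2 presents R3+R4 = 9291 Ω as a load on stage 1's tap.
Stage 1's lower leg becomes R2‖(R3+R4) = 527.3 Ω, so V_mid = 25.3 × 527.3/857.3 = 15.56 V.
Stage 2 is itself unloaded: V_out = V_mid × R4/(R3+R4) = 15.56 × 9020/9291 = 15.1 V.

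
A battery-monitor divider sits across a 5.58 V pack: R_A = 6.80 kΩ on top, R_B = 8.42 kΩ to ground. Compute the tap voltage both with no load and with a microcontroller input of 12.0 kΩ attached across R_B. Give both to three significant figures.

Open-circuit: V = 5.58 × 8.42/(6.80 + 8.42) = 3.09 V.
With the load, R_B becomes R_B‖R_L = 4.948 kΩ, so V = 5.58 × 4.948/11.75 = 2.35 V.

Unloaded: 3.09 V; loaded: 2.35 V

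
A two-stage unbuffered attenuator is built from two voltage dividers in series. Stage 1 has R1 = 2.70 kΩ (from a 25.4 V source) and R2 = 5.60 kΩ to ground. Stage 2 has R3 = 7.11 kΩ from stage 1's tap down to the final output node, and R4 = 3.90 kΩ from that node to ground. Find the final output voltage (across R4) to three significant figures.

V_out ≈ 5.21 V

Stage 2 presents R3+R4 = 11.01 kΩ as a load on stage 1's tap.
Stage 1's lower leg becomes R2‖(R3+R4) = 3.712 kΩ, so V_mid = 25.4 × 3.712/6.412 = 14.70 V.
Stage 2 is itself unloaded: V_out = V_mid × R4/(R3+R4) = 14.70 × 3.90/11.01 = 5.21 V.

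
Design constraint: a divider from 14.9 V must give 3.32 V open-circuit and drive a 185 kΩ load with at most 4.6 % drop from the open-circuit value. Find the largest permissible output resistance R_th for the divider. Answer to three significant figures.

R_th ≤ 8.92 kΩ

Loading drop = R_th/(R_th + R_L) ≤ 0.0460, so R_th ≤ R_L · ε/(1−ε) = 185 kΩ × 0.0460/0.9540 = 8.92 kΩ.
(Any R1, R2 with R2/(R1+R2) = 0.223 and R1‖R2 ≤ 8.92 kΩ will meet the spec.)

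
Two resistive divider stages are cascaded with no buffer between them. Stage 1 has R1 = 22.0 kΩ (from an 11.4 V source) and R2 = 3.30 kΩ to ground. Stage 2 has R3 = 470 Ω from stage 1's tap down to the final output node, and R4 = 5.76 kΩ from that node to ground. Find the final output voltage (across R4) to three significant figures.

V_out ≈ 0.941 V

Stage 2 presents R3+R4 = 6230 Ω as a load on stage 1's tap.
Stage 1's lower leg becomes R2‖(R3+R4) = 2157 Ω, so V_mid = 11.4 × 2157/24160 = 1.018 V.
Stage 2 is itself unloaded: V_out = V_mid × R4/(R3+R4) = 1.018 × 5760/6230 = 0.941 V.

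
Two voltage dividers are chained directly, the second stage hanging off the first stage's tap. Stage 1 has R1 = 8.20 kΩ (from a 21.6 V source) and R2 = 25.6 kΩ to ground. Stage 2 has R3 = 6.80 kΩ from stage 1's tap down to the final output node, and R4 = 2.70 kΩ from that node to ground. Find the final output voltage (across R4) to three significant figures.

Stage 2 presents R3+R4 = 9.500 kΩ as a load on stage 1's tap.
Stage 1's lower leg becomes R2‖(R3+R4) = 6.929 kΩ, so V_mid = 21.6 × 6.929/15.13 = 9.893 V.
Stage 2 is itself unloaded: V_out = V_mid × R4/(R3+R4) = 9.893 × 2.70/9.500 = 2.81 V.

V_out ≈ 2.81 V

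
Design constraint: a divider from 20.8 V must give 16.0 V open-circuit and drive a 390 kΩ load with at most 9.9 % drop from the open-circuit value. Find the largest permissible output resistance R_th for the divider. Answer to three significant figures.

Loading drop = R_th/(R_th + R_L) ≤ 0.0990, so R_th ≤ R_L · ε/(1−ε) = 390 kΩ × 0.0990/0.9010 = 42.9 kΩ.
(Any R1, R2 with R2/(R1+R2) = 0.769 and R1‖R2 ≤ 42.9 kΩ will meet the spec.)

R_th ≤ 42.9 kΩ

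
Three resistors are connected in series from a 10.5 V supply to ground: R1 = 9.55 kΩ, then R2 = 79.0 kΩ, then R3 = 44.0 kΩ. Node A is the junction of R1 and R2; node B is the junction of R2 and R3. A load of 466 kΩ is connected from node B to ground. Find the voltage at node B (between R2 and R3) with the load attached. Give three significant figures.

V ≈ 3.28 V

At node B, R3 is in parallel with the load: R3‖R_L = 40.20 kΩ.
Below node A the resistance is R2 + (R3‖R_L) = 119.2 kΩ, so V_A = 10.5 × 119.2/128.8 = 9.721 V.
Then V_B = V_A × (R3‖R_L)/(R2 + R3‖R_L) = 9.721 × 40.20/119.2 = 3.28 V.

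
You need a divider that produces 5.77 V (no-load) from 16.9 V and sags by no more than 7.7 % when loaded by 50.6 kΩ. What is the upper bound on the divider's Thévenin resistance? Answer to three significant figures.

R_th ≤ 4.22 kΩ

Loading drop = R_th/(R_th + R_L) ≤ 0.0770, so R_th ≤ R_L · ε/(1−ε) = 50.6 kΩ × 0.0770/0.9230 = 4.22 kΩ.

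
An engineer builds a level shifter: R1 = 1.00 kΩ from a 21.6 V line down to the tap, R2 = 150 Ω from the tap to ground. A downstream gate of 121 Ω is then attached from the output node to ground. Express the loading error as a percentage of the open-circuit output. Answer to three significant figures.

The divider's output (Thévenin) resistance is R1‖R2 = 130.4 Ω.
Fractional drop under load = R_th/(R_th + R_L) = 130.4 / (130.4 + 121) = 0.5188.
So the output falls by 51.9 %.

51.9 %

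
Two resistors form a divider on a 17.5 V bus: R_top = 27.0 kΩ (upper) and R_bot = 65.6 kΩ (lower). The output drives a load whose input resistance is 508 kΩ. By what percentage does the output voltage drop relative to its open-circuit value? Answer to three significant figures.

The divider's output (Thévenin) resistance is R_top‖R_bot = 19.13 kΩ.
Fractional drop under load = R_th/(R_th + R_L) = 19.13 / (19.13 + 508) = 0.03629.
So the output falls by 3.63 %.

3.63 %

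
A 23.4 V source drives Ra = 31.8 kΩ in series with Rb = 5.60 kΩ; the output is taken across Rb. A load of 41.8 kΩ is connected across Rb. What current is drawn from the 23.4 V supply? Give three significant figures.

I ≈ 0.637 mA

Rb‖R_L = 4.938 kΩ, so the source sees Ra + Rb‖R_L = 36.74 kΩ.
I = 23.4 V / 36.74 kΩ = 0.637 mA.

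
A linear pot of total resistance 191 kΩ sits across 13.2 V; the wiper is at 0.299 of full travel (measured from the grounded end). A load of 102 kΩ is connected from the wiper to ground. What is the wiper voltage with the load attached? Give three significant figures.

The wiper splits the pot into (1−α)R = 133.9 kΩ above and αR = 57.11 kΩ below.
Lower section ‖ load = 36.61 kΩ.
V_wiper = 13.2 × 36.61/(133.9 + 36.61) = 2.83 V.

V ≈ 2.83 V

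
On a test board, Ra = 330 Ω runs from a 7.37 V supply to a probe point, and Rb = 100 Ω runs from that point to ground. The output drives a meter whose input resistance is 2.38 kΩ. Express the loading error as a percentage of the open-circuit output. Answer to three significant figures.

3.12 %

The divider's output (Thévenin) resistance is Ra‖Rb = 76.74 Ω.
Fractional drop under load = R_th/(R_th + R_L) = 76.74 / (76.74 + 2380) = 0.03124.
So the output falls by 3.12 %.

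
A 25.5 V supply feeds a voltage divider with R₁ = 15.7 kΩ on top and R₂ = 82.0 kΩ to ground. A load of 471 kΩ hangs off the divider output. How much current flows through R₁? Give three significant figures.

R₂‖R_L = 69.84 kΩ, so the source sees R₁ + R₂‖R_L = 85.54 kΩ.
I = 25.5 V / 85.54 kΩ = 0.298 mA.

I ≈ 0.298 mA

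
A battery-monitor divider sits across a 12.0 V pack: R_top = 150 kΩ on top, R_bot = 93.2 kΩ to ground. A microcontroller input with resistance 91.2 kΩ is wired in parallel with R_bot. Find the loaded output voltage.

V_out ≈ 2.82 V

The load sits in parallel with R_bot: R_bot‖R_L = (93.2 × 91.2) / (93.2 + 91.2) = 46.09 kΩ.
V_out = 12.0 × 46.09 / (150 + 46.09) = 12.0 × 46.09/196.1 = 2.82 V.
(Unloaded it would have been 4.60 V.)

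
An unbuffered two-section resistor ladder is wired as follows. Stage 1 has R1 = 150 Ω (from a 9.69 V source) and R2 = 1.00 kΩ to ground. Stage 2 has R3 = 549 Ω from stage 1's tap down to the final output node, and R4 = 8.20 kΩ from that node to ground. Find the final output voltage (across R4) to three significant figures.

Stage 2 presents R3+R4 = 8749 Ω as a load on stage 1's tap.
Stage 1's lower leg becomes R2‖(R3+R4) = 897.4 Ω, so V_mid = 9.69 × 897.4/1047 = 8.302 V.
Stage 2 is itself unloaded: V_out = V_mid × R4/(R3+R4) = 8.302 × 8200/8749 = 7.78 V.

V_out ≈ 7.78 V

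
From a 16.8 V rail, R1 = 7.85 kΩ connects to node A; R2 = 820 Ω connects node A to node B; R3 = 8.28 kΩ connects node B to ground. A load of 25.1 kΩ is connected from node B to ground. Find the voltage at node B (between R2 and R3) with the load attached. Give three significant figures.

At node B, R3 is in parallel with the load: R3‖R_L = 6226 Ω.
Below node A the resistance is R2 + (R3‖R_L) = 7046 Ω, so V_A = 16.8 × 7046/14900 = 7.947 V.
Then V_B = V_A × (R3‖R_L)/(R2 + R3‖R_L) = 7.947 × 6226/7046 = 7.02 V.

V ≈ 7.02 V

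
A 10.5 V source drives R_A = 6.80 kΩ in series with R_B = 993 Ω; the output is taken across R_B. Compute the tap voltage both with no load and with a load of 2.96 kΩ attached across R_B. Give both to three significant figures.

Unloaded: 1.34 V; loaded: 1.03 V

Open-circuit: V = 10.5 × 993/(6800 + 993) = 1.34 V.
With the load, R_B becomes R_B‖R_L = 743.6 Ω, so V = 10.5 × 743.6/7544 = 1.03 V.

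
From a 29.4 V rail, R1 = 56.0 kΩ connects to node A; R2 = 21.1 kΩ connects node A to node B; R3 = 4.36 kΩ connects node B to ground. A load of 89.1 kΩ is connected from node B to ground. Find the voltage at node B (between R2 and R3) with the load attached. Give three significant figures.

V ≈ 1.50 V

At node B, R3 is in parallel with the load: R3‖R_L = 4.157 kΩ.
Below node A the resistance is R2 + (R3‖R_L) = 25.26 kΩ, so V_A = 29.4 × 25.26/81.26 = 9.138 V.
Then V_B = V_A × (R3‖R_L)/(R2 + R3‖R_L) = 9.138 × 4.157/25.26 = 1.50 V.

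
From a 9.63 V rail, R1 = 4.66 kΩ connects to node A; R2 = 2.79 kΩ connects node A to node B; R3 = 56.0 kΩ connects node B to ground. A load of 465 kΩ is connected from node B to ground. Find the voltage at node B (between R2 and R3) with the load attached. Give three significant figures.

At node B, R3 is in parallel with the load: R3‖R_L = 49.98 kΩ.
Below node A the resistance is R2 + (R3‖R_L) = 52.77 kΩ, so V_A = 9.63 × 52.77/57.43 = 8.849 V.
Then V_B = V_A × (R3‖R_L)/(R2 + R3‖R_L) = 8.849 × 49.98/52.77 = 8.38 V.

V ≈ 8.38 V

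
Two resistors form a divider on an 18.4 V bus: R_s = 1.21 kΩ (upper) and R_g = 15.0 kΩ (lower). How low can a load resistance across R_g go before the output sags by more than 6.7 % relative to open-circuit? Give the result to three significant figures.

R_L(min) ≈ 15.6 kΩ

Output resistance R_th = R_s‖R_g = (1.21 × 15.0)/16.21 = 1.120 kΩ.
The fractional drop is R_th/(R_th + R_L); requiring this ≤ 0.0670 gives R_L ≥ R_th(1/0.0670 − 1) = 1.120 × 13.93 = 15.6 kΩ.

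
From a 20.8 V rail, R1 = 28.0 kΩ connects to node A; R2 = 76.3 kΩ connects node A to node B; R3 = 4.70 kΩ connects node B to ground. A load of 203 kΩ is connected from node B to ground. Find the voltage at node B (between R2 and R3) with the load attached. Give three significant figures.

At node B, R3 is in parallel with the load: R3‖R_L = 4.594 kΩ.
Below node A the resistance is R2 + (R3‖R_L) = 80.89 kΩ, so V_A = 20.8 × 80.89/108.9 = 15.45 V.
Then V_B = V_A × (R3‖R_L)/(R2 + R3‖R_L) = 15.45 × 4.594/80.89 = 0.877 V.

V ≈ 0.877 V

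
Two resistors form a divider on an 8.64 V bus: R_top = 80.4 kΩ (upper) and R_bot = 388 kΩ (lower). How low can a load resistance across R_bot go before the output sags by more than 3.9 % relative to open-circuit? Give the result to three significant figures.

Output resistance R_th = R_top‖R_bot = (80.4 × 388)/468.4 = 66.60 kΩ.
The fractional drop is R_th/(R_th + R_L); requiring this ≤ 0.0390 gives R_L ≥ R_th(1/0.0390 − 1) = 66.60 × 24.64 = 1.64 MΩ.

R_L(min) ≈ 1.64 MΩ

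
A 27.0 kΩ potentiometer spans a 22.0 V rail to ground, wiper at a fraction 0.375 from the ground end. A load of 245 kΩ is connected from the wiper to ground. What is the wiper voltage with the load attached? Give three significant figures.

V ≈ 8.04 V

The wiper splits the pot into (1−α)R = 16.88 kΩ above and αR = 10.12 kΩ below.
Lower section ‖ load = 9.723 kΩ.
V_wiper = 22.0 × 9.723/(16.88 + 9.723) = 8.04 V.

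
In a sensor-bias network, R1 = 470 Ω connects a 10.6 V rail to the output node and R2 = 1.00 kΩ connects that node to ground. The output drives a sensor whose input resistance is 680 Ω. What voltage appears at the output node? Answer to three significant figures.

V_out ≈ 4.90 V

The load sits in parallel with R2: R2‖R_L = (1000 × 680) / (1000 + 680) = 404.8 Ω.
V_out = 10.6 × 404.8 / (470 + 404.8) = 10.6 × 404.8/874.8 = 4.90 V.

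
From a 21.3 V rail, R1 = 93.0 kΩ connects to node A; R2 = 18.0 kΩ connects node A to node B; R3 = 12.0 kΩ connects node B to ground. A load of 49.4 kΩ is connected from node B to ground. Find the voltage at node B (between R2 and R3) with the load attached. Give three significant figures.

At node B, R3 is in parallel with the load: R3‖R_L = 9.655 kΩ.
Below node A the resistance is R2 + (R3‖R_L) = 27.65 kΩ, so V_A = 21.3 × 27.65/120.7 = 4.882 V.
Then V_B = V_A × (R3‖R_L)/(R2 + R3‖R_L) = 4.882 × 9.655/27.65 = 1.70 V.

V ≈ 1.70 V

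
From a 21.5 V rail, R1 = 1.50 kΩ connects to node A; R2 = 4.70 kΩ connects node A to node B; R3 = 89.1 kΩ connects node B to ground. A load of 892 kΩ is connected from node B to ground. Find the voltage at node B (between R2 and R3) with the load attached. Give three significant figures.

At node B, R3 is in parallel with the load: R3‖R_L = 81.01 kΩ.
Below node A the resistance is R2 + (R3‖R_L) = 85.71 kΩ, so V_A = 21.5 × 85.71/87.21 = 21.13 V.
Then V_B = V_A × (R3‖R_L)/(R2 + R3‖R_L) = 21.13 × 81.01/85.71 = 20.0 V.

V ≈ 20.0 V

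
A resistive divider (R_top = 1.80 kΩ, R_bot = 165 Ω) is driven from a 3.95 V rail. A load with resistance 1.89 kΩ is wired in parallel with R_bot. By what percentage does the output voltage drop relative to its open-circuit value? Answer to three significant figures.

7.40 %

The divider's output (Thévenin) resistance is R_top‖R_bot = 151.1 Ω.
Fractional drop under load = R_th/(R_th + R_L) = 151.1 / (151.1 + 1890) = 0.07405.
So the output falls by 7.40 %.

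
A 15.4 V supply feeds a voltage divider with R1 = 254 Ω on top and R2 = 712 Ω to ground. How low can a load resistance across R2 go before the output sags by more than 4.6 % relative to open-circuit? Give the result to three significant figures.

R_L(min) ≈ 3.88 kΩ

Output resistance R_th = R1‖R2 = (254 × 712)/966.0 = 187.2 Ω.
The fractional drop is R_th/(R_th + R_L); requiring this ≤ 0.0460 gives R_L ≥ R_th(1/0.0460 − 1) = 187.2 × 20.74 = 3.88 kΩ.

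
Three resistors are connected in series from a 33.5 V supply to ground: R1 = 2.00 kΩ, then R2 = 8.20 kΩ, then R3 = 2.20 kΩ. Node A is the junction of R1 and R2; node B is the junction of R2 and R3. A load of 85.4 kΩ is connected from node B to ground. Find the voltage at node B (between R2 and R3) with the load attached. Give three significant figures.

At node B, R3 is in parallel with the load: R3‖R_L = 2.145 kΩ.
Below node A the resistance is R2 + (R3‖R_L) = 10.34 kΩ, so V_A = 33.5 × 10.34/12.34 = 28.07 V.
Then V_B = V_A × (R3‖R_L)/(R2 + R3‖R_L) = 28.07 × 2.145/10.34 = 5.82 V.

V ≈ 5.82 V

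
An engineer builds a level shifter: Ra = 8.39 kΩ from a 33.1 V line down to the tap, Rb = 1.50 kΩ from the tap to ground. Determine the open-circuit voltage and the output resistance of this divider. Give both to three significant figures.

V_th = 5.02 V, R_th = 1.27 kΩ

V_th is the open-circuit tap voltage: 33.1 × 1.50/(8.39 + 1.50) = 5.02 V.
With the supply zeroed, Ra and Rb appear in parallel from the tap: R_th = Ra‖Rb = (8.39 × 1.50)/9.890 = 1.27 kΩ.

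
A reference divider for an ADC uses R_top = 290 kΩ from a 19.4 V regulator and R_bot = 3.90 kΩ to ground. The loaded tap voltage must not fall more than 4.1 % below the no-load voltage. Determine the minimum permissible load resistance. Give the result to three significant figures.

Output resistance R_th = R_top‖R_bot = (290 × 3.90)/293.9 = 3.848 kΩ.
The fractional drop is R_th/(R_th + R_L); requiring this ≤ 0.0410 gives R_L ≥ R_th(1/0.0410 − 1) = 3.848 × 23.39 = 90.0 kΩ.

R_L(min) ≈ 90.0 kΩ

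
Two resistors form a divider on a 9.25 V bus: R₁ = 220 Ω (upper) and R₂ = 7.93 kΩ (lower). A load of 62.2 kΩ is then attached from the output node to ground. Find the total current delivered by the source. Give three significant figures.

R₂‖R_L = 7033 Ω, so the source sees R₁ + R₂‖R_L = 7253 Ω.
I = 9.25 V / 7253 Ω = 1.28 mA.

I ≈ 1.28 mA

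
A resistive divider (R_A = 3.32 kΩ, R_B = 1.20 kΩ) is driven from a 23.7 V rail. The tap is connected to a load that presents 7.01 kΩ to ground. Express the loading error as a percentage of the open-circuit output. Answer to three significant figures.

Unloaded V = 23.7 × 1.20/4.520 = 6.2920 V.
Loaded: R_B‖R_L = 1.025 kΩ, giving V = 23.7 × 1.025/4.345 = 5.5893 V.
Drop = (6.2920 − 5.5893) / 6.2920 = 11.2 %.

11.2 %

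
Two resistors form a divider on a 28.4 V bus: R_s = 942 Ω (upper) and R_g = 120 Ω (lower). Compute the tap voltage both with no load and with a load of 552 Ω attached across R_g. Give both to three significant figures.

Unloaded: 3.21 V; loaded: 2.69 V

Open-circuit: V = 28.4 × 120/(942 + 120) = 3.21 V.
With the load, R_g becomes R_g‖R_L = 98.57 Ω, so V = 28.4 × 98.57/1041 = 2.69 V.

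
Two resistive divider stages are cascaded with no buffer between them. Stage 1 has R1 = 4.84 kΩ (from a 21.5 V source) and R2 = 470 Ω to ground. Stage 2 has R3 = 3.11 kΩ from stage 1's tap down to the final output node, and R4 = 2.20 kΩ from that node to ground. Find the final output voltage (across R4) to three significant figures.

V_out ≈ 0.730 V

Stage 2 presents R3+R4 = 5310 Ω as a load on stage 1's tap.
Stage 1's lower leg becomes R2‖(R3+R4) = 431.8 Ω, so V_mid = 21.5 × 431.8/5272 = 1.761 V.
Stage 2 is itself unloaded: V_out = V_mid × R4/(R3+R4) = 1.761 × 2200/5310 = 0.730 V.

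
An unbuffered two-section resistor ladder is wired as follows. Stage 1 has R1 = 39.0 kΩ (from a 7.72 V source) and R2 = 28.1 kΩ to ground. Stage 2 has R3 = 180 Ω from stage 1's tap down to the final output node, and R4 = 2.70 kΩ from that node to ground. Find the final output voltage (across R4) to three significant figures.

V_out ≈ 0.454 V

Stage 2 presents R3+R4 = 2880 Ω as a load on stage 1's tap.
Stage 1's lower leg becomes R2‖(R3+R4) = 2612 Ω, so V_mid = 7.72 × 2612/41610 = 0.4846 V.
Stage 2 is itself unloaded: V_out = V_mid × R4/(R3+R4) = 0.4846 × 2700/2880 = 0.454 V.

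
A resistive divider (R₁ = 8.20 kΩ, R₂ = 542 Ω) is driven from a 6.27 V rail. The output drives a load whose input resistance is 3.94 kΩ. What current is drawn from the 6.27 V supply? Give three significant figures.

R₂‖R_L = 476.5 Ω, so the source sees R₁ + R₂‖R_L = 8676 Ω.
I = 6.27 V / 8676 Ω = 0.723 mA.

I ≈ 0.723 mA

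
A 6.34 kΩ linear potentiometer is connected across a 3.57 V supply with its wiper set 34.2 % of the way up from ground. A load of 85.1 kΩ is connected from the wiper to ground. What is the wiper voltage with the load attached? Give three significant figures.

The wiper splits the pot into (1−α)R = 4.172 kΩ above and αR = 2.168 kΩ below.
Lower section ‖ load = 2.114 kΩ.
V_wiper = 3.57 × 2.114/(4.172 + 2.114) = 1.20 V.

V ≈ 1.20 V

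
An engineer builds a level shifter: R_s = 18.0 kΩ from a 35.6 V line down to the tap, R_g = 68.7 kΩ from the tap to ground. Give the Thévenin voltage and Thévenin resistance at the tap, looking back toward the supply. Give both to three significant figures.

V_th = 28.2 V, R_th = 14.3 kΩ

V_th is the open-circuit tap voltage: 35.6 × 68.7/(18.0 + 68.7) = 28.2 V.
With the supply zeroed, R_s and R_g appear in parallel from the tap: R_th = R_s‖R_g = (18.0 × 68.7)/86.70 = 14.3 kΩ.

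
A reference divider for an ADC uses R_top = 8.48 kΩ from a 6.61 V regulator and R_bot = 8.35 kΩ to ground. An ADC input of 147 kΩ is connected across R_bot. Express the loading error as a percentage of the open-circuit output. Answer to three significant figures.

The divider's output (Thévenin) resistance is R_top‖R_bot = 4.207 kΩ.
Fractional drop under load = R_th/(R_th + R_L) = 4.207 / (4.207 + 147) = 0.02782.
So the output falls by 2.78 %.

2.78 %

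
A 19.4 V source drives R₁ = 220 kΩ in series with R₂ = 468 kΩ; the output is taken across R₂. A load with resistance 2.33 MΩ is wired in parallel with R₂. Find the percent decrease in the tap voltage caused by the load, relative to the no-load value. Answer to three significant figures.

The divider's output (Thévenin) resistance is R₁‖R₂ = 149.7 kΩ.
Fractional drop under load = R_th/(R_th + R_L) = 149.7 / (149.7 + 2330) = 0.06035.
So the output falls by 6.04 %.

6.04 %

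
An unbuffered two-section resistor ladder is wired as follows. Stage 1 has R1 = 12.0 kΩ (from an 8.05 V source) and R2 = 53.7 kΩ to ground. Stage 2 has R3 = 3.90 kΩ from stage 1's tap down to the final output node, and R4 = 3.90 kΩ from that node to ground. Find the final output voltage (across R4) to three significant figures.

Stage 2 presents R3+R4 = 7.800 kΩ as a load on stage 1's tap.
Stage 1's lower leg becomes R2‖(R3+R4) = 6.811 kΩ, so V_mid = 8.05 × 6.811/18.81 = 2.915 V.
Stage 2 is itself unloaded: V_out = V_mid × R4/(R3+R4) = 2.915 × 3.90/7.800 = 1.46 V.

V_out ≈ 1.46 V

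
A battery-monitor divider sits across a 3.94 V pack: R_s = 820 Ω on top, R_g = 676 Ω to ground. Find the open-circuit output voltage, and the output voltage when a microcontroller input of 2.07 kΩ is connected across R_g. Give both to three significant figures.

Unloaded: 1.78 V; loaded: 1.51 V

Open-circuit: V = 3.94 × 676/(820 + 676) = 1.78 V.
With the load, R_g becomes R_g‖R_L = 509.6 Ω, so V = 3.94 × 509.6/1330 = 1.51 V.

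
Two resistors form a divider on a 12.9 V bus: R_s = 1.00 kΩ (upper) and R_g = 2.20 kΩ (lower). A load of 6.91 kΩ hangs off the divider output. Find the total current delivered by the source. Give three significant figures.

R_g‖R_L = 1.669 kΩ, so the source sees R_s + R_g‖R_L = 2.669 kΩ.
I = 12.9 V / 2.669 kΩ = 4.83 mA.

I ≈ 4.83 mA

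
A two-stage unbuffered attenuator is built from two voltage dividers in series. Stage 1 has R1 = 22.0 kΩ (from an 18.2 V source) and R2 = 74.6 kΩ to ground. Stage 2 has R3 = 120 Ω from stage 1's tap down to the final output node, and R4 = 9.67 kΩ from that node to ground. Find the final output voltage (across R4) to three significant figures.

Stage 2 presents R3+R4 = 9790 Ω as a load on stage 1's tap.
Stage 1's lower leg becomes R2‖(R3+R4) = 8654 Ω, so V_mid = 18.2 × 8654/30650 = 5.138 V.
Stage 2 is itself unloaded: V_out = V_mid × R4/(R3+R4) = 5.138 × 9670/9790 = 5.08 V.

V_out ≈ 5.08 V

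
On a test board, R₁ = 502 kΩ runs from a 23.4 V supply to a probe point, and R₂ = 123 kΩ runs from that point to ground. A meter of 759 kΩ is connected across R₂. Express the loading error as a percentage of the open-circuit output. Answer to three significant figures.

11.5 %

The divider's output (Thévenin) resistance is R₁‖R₂ = 98.79 kΩ.
Fractional drop under load = R_th/(R_th + R_L) = 98.79 / (98.79 + 759) = 0.1152.
So the output falls by 11.5 %.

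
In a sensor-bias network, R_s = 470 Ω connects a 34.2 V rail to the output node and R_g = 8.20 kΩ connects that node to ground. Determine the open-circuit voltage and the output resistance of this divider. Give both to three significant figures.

V_th is the open-circuit tap voltage: 34.2 × 8200/(470 + 8200) = 32.3 V.
With the supply zeroed, R_s and R_g appear in parallel from the tap: R_th = R_s‖R_g = (470 × 8200)/8670 = 445 Ω.

V_th = 32.3 V, R_th = 445 Ω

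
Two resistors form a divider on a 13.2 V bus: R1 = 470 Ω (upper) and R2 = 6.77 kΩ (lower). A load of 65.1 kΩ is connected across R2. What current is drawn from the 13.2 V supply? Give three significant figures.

I ≈ 2.00 mA

R2‖R_L = 6132 Ω, so the source sees R1 + R2‖R_L = 6602 Ω.
I = 13.2 V / 6602 Ω = 2.00 mA.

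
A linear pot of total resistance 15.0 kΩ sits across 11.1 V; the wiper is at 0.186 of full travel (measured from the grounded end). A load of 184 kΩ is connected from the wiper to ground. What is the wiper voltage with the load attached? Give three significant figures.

V ≈ 2.04 V

The wiper splits the pot into (1−α)R = 12.21 kΩ above and αR = 2.790 kΩ below.
Lower section ‖ load = 2.748 kΩ.
V_wiper = 11.1 × 2.748/(12.21 + 2.748) = 2.04 V.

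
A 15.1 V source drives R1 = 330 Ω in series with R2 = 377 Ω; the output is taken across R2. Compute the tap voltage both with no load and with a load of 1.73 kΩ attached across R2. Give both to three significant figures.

Unloaded: 8.05 V; loaded: 7.31 V

Open-circuit: V = 15.1 × 377/(330 + 377) = 8.05 V.
With the load, R2 becomes R2‖R_L = 309.5 Ω, so V = 15.1 × 309.5/639.5 = 7.31 V.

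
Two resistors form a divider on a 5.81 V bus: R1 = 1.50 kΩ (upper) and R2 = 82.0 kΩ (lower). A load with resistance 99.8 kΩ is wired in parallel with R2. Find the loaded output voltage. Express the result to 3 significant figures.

The load sits in parallel with R2: R2‖R_L = (82.0 × 99.8) / (82.0 + 99.8) = 45.01 kΩ.
V_out = 5.81 × 45.01 / (1.50 + 45.01) = 5.81 × 45.01/46.51 = 5.62 V.

V_out ≈ 5.62 V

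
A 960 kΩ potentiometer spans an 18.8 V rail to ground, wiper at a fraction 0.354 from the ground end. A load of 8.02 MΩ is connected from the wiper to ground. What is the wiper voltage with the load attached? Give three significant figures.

V ≈ 6.48 V

The wiper splits the pot into (1−α)R = 620.2 kΩ above and αR = 339.8 kΩ below.
Lower section ‖ load = 326.0 kΩ.
V_wiper = 18.8 × 326.0/(620.2 + 326.0) = 6.48 V.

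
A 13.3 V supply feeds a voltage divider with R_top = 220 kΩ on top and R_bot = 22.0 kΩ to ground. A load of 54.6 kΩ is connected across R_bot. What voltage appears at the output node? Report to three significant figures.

V_out ≈ 0.885 V

The load sits in parallel with R_bot: R_bot‖R_L = (22.0 × 54.6) / (22.0 + 54.6) = 15.68 kΩ.
V_out = 13.3 × 15.68 / (220 + 15.68) = 13.3 × 15.68/235.7 = 0.885 V.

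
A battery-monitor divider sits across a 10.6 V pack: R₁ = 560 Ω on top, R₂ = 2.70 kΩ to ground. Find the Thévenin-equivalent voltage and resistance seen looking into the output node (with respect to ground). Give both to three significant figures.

V_th = 8.78 V, R_th = 464 Ω

V_th is the open-circuit tap voltage: 10.6 × 2700/(560 + 2700) = 8.78 V.
With the supply zeroed, R₁ and R₂ appear in parallel from the tap: R_th = R₁‖R₂ = (560 × 2700)/3260 = 464 Ω.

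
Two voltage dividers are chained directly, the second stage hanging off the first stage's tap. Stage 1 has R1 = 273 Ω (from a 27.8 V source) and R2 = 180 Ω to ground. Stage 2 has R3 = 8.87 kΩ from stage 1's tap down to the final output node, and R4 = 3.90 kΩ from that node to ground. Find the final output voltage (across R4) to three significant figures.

Stage 2 presents R3+R4 = 12770 Ω as a load on stage 1's tap.
Stage 1's lower leg becomes R2‖(R3+R4) = 177.5 Ω, so V_mid = 27.8 × 177.5/450.5 = 10.95 V.
Stage 2 is itself unloaded: V_out = V_mid × R4/(R3+R4) = 10.95 × 3900/12770 = 3.35 V.

V_out ≈ 3.35 V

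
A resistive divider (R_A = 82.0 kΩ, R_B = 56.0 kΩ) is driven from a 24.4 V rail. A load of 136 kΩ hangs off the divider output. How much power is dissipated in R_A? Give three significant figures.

P ≈ 3.30 mW

Total resistance from the source is R_A + (R_B‖R_L) = 121.7 kΩ, so I = 24.4/121.7 kΩ = 0.2005 mA.
P = I²·R_A = (0.2005 mA)² × 82.0 kΩ = 3.30 mW.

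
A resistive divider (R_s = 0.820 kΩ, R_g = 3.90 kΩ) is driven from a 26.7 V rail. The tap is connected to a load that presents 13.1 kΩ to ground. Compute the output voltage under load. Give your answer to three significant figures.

V_out ≈ 21.0 V

The load sits in parallel with R_g: R_g‖R_L = (3900 × 13100) / (3900 + 13100) = 3005 Ω.
V_out = 26.7 × 3005 / (820 + 3005) = 26.7 × 3005/3825 = 21.0 V.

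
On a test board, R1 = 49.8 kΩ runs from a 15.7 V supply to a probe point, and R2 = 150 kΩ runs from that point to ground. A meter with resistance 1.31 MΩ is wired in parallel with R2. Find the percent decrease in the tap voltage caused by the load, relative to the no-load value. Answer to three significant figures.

The divider's output (Thévenin) resistance is R1‖R2 = 37.39 kΩ.
Fractional drop under load = R_th/(R_th + R_L) = 37.39 / (37.39 + 1310) = 0.02775.
So the output falls by 2.77 %.

2.77 %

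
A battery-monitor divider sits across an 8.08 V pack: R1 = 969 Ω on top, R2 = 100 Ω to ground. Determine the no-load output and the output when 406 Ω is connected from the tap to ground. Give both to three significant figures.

Unloaded: 0.756 V; loaded: 0.618 V

Open-circuit: V = 8.08 × 100/(969 + 100) = 0.756 V.
With the load, R2 becomes R2‖R_L = 80.24 Ω, so V = 8.08 × 80.24/1049 = 0.618 V.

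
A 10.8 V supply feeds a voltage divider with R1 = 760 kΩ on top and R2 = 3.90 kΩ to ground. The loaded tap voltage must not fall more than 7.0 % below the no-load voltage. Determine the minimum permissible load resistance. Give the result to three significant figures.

R_L(min) ≈ 51.5 kΩ

Output resistance R_th = R1‖R2 = (760 × 3.90)/763.9 = 3.880 kΩ.
The fractional drop is R_th/(R_th + R_L); requiring this ≤ 0.0700 gives R_L ≥ R_th(1/0.0700 − 1) = 3.880 × 13.29 = 51.5 kΩ.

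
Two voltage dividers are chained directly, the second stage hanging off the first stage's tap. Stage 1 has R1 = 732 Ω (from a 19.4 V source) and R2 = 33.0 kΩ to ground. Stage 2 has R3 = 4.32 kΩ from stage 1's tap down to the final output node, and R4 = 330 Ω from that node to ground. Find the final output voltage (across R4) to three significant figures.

Stage 2 presents R3+R4 = 4650 Ω as a load on stage 1's tap.
Stage 1's lower leg becomes R2‖(R3+R4) = 4076 Ω, so V_mid = 19.4 × 4076/4808 = 16.45 V.
Stage 2 is itself unloaded: V_out = V_mid × R4/(R3+R4) = 16.45 × 330/4650 = 1.17 V.

V_out ≈ 1.17 V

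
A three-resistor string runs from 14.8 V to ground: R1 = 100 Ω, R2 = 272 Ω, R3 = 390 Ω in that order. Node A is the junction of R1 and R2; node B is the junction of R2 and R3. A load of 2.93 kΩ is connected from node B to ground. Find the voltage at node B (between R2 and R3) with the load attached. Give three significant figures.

At node B, R3 is in parallel with the load: R3‖R_L = 344.2 Ω.
Below node A the resistance is R2 + (R3‖R_L) = 616.2 Ω, so V_A = 14.8 × 616.2/716.2 = 12.73 V.
Then V_B = V_A × (R3‖R_L)/(R2 + R3‖R_L) = 12.73 × 344.2/616.2 = 7.11 V.

V ≈ 7.11 V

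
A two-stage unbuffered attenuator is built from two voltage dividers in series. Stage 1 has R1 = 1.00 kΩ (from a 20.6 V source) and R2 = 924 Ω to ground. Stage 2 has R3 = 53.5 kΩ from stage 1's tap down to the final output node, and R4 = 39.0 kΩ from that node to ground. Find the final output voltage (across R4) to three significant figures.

Stage 2 presents R3+R4 = 92500 Ω as a load on stage 1's tap.
Stage 1's lower leg becomes R2‖(R3+R4) = 914.9 Ω, so V_mid = 20.6 × 914.9/1915 = 9.842 V.
Stage 2 is itself unloaded: V_out = V_mid × R4/(R3+R4) = 9.842 × 39000/92500 = 4.15 V.

V_out ≈ 4.15 V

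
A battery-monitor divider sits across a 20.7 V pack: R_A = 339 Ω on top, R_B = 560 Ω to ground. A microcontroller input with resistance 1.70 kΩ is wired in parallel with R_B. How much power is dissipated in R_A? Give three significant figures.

P ≈ 251 mW

Total resistance from the source is R_A + (R_B‖R_L) = 760.2 Ω, so I = 20.7/760.2 Ω = 27.23 mA.
P = I²·R_A = (27.23 mA)² × 339 Ω = 251 mW.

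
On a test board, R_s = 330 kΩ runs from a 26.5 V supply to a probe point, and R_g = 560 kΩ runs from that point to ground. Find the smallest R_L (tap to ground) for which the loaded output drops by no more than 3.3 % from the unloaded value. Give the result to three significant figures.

R_L(min) ≈ 6.08 MΩ

Output resistance R_th = R_s‖R_g = (330 × 560)/890.0 = 207.6 kΩ.
The fractional drop is R_th/(R_th + R_L); requiring this ≤ 0.0330 gives R_L ≥ R_th(1/0.0330 − 1) = 207.6 × 29.30 = 6.08 MΩ.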